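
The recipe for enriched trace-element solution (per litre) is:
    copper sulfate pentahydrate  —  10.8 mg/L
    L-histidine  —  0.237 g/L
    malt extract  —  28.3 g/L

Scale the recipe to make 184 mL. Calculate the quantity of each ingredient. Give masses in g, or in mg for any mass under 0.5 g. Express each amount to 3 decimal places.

copper sulfate pentahydrate 1.987 mg; L-histidine 43.608 mg; malt extract 5.207 g

Scale factor relative to 1 L: 0.184.
copper sulfate pentahydrate: 10.8 mg/L × 0.184 L = 1.987 mg
L-histidine: 0.237 g/L × 0.184 L = 0.043608 g = 43.608 mg
malt extract: 28.3 g/L × 0.184 L = 5.207 g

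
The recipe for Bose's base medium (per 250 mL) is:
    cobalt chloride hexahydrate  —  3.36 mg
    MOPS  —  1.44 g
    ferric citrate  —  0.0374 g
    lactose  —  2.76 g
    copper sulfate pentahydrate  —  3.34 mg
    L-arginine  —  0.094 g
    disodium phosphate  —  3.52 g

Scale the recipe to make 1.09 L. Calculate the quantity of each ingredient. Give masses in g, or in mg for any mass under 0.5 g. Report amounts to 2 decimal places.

cobalt chloride hexahydrate 14.65 mg; MOPS 6.28 g; ferric citrate 163.06 mg; lactose 12.03 g; copper sulfate pentahydrate 14.56 mg; L-arginine 409.84 mg; disodium phosphate 15.35 g

Ratio of target to recipe volume: 1090 / 250 = 4.36.
cobalt chloride hexahydrate: 3.36 mg × (1090 mL / 250 mL) = 14.65 mg
MOPS: 1.44 g × (1090 mL / 250 mL) = 6.28 g
ferric citrate: 0.0374 g × (1090 mL / 250 mL) = 0.163064 g = 163.06 mg
lactose: 2.76 g × (1090 mL / 250 mL) = 12.03 g
copper sulfate pentahydrate: 3.34 mg × (1090 mL / 250 mL) = 14.56 mg
L-arginine: 0.094 g × (1090 mL / 250 mL) = 0.40984 g = 409.84 mg
disodium phosphate: 3.52 g × (1090 mL / 250 mL) = 15.35 g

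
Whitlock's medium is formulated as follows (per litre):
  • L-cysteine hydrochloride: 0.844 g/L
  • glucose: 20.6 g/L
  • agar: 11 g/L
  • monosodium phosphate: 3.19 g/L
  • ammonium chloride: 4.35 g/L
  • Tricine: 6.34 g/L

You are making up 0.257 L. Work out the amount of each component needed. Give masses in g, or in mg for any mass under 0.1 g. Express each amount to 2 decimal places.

Scale factor relative to 1 L: 0.257.
L-cysteine hydrochloride: 0.844 g/L × 0.257 L = 0.22 g
glucose: 20.6 g/L × 0.257 L = 5.29 g
agar: 11 g/L × 0.257 L = 2.83 g
monosodium phosphate: 3.19 g/L × 0.257 L = 0.82 g
ammonium chloride: 4.35 g/L × 0.257 L = 1.12 g
Tricine: 6.34 g/L × 0.257 L = 1.63 g

L-cysteine hydrochloride 0.22 g; glucose 5.29 g; agar 2.83 g; monosodium phosphate 0.82 g; ammonium chloride 1.12 g; Tricine 1.63 g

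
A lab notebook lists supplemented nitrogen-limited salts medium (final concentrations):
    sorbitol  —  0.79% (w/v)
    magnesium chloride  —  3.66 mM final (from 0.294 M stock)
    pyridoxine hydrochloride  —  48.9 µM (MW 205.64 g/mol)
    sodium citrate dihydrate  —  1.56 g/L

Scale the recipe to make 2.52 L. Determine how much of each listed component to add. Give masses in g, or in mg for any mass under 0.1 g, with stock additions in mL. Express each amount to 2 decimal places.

sorbitol 19.91 g; magnesium chloride 31.37 mL; pyridoxine hydrochloride 25.34 mg; sodium citrate dihydrate 3.93 g

Scale factor relative to 1 L: 2.52.
sorbitol: 0.79% w/v = 7.9 g/L → 7.9 × 2.52 L = 19.91 g
magnesium chloride: V = C2·V2/C1 = 3.66 mM × 2520 mL ÷ 294 mM = 31.37 mL
pyridoxine hydrochloride: 48.9 µmol/L × 205.64 g/mol × 2.52 L ÷ 1000 = 25.34 mg
sodium citrate dihydrate: 1.56 g/L × 2.52 L = 3.93 g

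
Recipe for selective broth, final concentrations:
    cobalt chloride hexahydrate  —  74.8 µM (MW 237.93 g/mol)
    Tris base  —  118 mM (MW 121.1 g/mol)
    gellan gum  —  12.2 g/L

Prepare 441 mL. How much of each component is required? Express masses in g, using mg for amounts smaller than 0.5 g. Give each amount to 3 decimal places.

Target volume = 441 mL = 0.441 L.
cobalt chloride hexahydrate: 74.8 µmol/L × 237.93 g/mol × 0.441 L ÷ 1000 = 7.849 mg
Tris base: 118 mmol/L × 121.1 g/mol × 0.441 L ÷ 1000 = 6.302 g
gellan gum: 12.2 g/L × 0.441 L = 5.380 g

cobalt chloride hexahydrate 7.849 mg; Tris base 6.302 g; gellan gum 5.380 g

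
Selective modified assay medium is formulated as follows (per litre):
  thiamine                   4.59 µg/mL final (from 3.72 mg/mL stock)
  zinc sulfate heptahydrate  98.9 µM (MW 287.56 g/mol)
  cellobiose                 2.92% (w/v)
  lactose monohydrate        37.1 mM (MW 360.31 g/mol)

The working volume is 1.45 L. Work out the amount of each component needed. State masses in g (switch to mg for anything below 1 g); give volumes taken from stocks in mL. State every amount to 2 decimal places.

thiamine 1.79 mL; zinc sulfate heptahydrate 41.24 mg; cellobiose 42.34 g; lactose monohydrate 19.38 g

Working volume: 1.45 L.
thiamine: V = C2·V2/C1 = 4.59 µg/mL × 1450 mL ÷ 3720 µg/mL = 1.79 mL
zinc sulfate heptahydrate: 98.9 µmol/L × 287.56 g/mol × 1.45 L ÷ 1000 = 41.24 mg
cellobiose: 2.92% w/v = 29.2 g/L → 29.2 × 1.45 L = 42.34 g
lactose monohydrate: 37.1 mmol/L × 360.31 g/mol × 1.45 L ÷ 1000 = 19.38 g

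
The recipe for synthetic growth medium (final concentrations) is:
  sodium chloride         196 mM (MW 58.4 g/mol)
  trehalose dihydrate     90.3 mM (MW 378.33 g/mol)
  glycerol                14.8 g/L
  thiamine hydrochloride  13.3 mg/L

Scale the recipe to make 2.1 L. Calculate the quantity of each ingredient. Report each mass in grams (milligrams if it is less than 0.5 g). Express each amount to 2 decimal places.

Working volume: 2.1 L.
sodium chloride: 196 mmol/L × 58.4 g/mol × 2.1 L ÷ 1000 = 24.04 g
trehalose dihydrate: 90.3 mmol/L × 378.33 g/mol × 2.1 L ÷ 1000 = 71.74 g
glycerol: 14.8 g/L × 2.1 L = 31.08 g
thiamine hydrochloride: 13.3 mg/L × 2.1 L = 27.93 mg

sodium chloride 24.04 g; trehalose dihydrate 71.74 g; glycerol 31.08 g; thiamine hydrochloride 27.93 mg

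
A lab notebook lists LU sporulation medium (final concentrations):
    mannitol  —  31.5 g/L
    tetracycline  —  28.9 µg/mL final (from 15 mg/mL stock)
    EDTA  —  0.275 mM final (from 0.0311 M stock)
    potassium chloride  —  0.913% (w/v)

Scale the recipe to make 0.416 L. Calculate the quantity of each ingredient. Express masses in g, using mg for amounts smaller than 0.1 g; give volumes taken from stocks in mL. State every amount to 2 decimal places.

mannitol 13.10 g; tetracycline 0.80 mL; EDTA 3.68 mL; potassium chloride 3.80 g

Working volume: 0.416 L.
mannitol: 31.5 g/L × 0.416 L = 13.10 g
tetracycline: dilute stock: 28.9 µg/mL × 416 mL ÷ 15000 µg/mL = 0.80 mL
EDTA: C1V1 = C2V2 → 0.275 mM × 416 mL ÷ 31.1 mM = 3.68 mL
potassium chloride: 0.913% w/v = 9.13 g/L → 9.13 × 0.416 L = 3.80 g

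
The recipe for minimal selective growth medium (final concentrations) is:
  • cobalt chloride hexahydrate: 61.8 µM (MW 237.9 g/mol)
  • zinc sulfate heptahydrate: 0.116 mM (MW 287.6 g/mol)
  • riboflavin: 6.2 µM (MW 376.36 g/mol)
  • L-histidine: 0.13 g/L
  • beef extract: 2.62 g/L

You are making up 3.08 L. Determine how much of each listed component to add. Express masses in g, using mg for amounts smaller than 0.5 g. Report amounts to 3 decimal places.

cobalt chloride hexahydrate 45.283 mg; zinc sulfate heptahydrate 102.754 mg; riboflavin 7.187 mg; L-histidine 400.400 mg; beef extract 8.070 g

Scale factor relative to 1 L: 3.08.
cobalt chloride hexahydrate: 61.8 µmol/L × 237.9 g/mol × 3.08 L ÷ 1000 = 45.283 mg
zinc sulfate heptahydrate: 0.116 mmol/L × 287.6 mg/mmol × 3.08 L = 102.754 mg
riboflavin: 6.2 µmol/L × 376.36 g/mol × 3.08 L ÷ 1000 = 7.187 mg
L-histidine: 0.13 g/L × 3.08 L = 0.4004 g = 400.400 mg
beef extract: 2.62 g/L × 3.08 L = 8.070 g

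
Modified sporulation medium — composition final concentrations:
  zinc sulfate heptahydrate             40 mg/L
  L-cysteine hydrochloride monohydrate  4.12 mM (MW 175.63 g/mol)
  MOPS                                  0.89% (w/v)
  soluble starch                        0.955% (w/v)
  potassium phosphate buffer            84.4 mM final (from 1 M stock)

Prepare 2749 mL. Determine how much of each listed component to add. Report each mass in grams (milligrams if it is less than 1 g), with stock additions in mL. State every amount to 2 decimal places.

Target volume = 2749 mL = 2.749 L.
zinc sulfate heptahydrate: 40 mg/L × 2.749 L = 109.96 mg
L-cysteine hydrochloride monohydrate: 4.12 mmol/L × 175.63 g/mol × 2.749 L ÷ 1000 = 1.99 g
MOPS: 0.89% w/v = 8.9 g/L → 8.9 × 2.749 L = 24.47 g
soluble starch: 0.955% w/v = 9.55 g/L → 9.55 × 2.749 L = 26.25 g
potassium phosphate buffer: V = C2·V2/C1 = 84.4 mM × 2749 mL ÷ 1000 mM = 232.02 mL

zinc sulfate heptahydrate 109.96 mg; L-cysteine hydrochloride monohydrate 1.99 g; MOPS 24.47 g; soluble starch 26.25 g; potassium phosphate buffer 232.02 mL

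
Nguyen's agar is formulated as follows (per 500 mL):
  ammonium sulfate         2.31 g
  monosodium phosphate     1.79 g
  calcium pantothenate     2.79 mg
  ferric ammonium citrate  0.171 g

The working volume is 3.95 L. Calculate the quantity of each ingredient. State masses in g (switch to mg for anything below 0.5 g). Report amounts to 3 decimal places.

ammonium sulfate 18.249 g; monosodium phosphate 14.141 g; calcium pantothenate 22.041 mg; ferric ammonium citrate 1.351 g

Scale factor = 3950 mL / 500 mL = 7.9.
ammonium sulfate: 2.31 g × (3950 mL / 500 mL) = 18.249 g
monosodium phosphate: 1.79 g × (3950 mL / 500 mL) = 14.141 g
calcium pantothenate: 2.79 mg × (3950 mL / 500 mL) = 22.041 mg
ferric ammonium citrate: 0.171 g × (3950 mL / 500 mL) = 1.351 g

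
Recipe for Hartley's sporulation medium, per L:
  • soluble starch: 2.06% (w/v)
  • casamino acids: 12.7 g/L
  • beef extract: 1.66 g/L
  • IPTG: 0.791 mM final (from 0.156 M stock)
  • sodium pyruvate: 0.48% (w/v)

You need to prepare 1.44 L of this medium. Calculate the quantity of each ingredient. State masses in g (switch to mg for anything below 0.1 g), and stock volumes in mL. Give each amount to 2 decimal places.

soluble starch 29.66 g; casamino acids 18.29 g; beef extract 2.39 g; IPTG 7.30 mL; sodium pyruvate 6.91 g

Scale factor relative to 1 L: 1.44.
soluble starch: 2.06 g per 100 mL × 1440 mL ÷ 100 = 29.66 g
casamino acids: 12.7 g/L × 1.44 L = 18.29 g
beef extract: 1.66 g/L × 1.44 L = 2.39 g
IPTG: V = C2·V2/C1 = 0.791 mM × 1440 mL ÷ 156 mM = 7.30 mL
sodium pyruvate: 0.48% w/v = 4.8 g/L → 4.8 × 1.44 L = 6.91 g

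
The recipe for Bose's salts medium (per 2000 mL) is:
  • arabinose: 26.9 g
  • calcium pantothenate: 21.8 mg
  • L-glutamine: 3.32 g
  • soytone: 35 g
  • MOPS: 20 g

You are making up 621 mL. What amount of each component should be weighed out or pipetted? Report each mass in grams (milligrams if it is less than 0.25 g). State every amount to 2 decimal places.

arabinose 8.35 g; calcium pantothenate 6.77 mg; L-glutamine 1.03 g; soytone 10.87 g; MOPS 6.21 g

Ratio of target to recipe volume: 621 / 2000 = 0.3105.
arabinose: 26.9 g × (621 mL / 2000 mL) = 8.35 g
calcium pantothenate: 21.8 mg × (621 mL / 2000 mL) = 6.77 mg
L-glutamine: 3.32 g × (621 mL / 2000 mL) = 1.03 g
soytone: 35 g × (621 mL / 2000 mL) = 10.87 g
MOPS: 20 g × (621 mL / 2000 mL) = 6.21 g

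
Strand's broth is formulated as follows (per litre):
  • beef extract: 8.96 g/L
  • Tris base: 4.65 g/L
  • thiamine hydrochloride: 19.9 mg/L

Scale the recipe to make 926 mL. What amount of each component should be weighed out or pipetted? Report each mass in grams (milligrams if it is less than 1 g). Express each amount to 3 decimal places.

beef extract 8.297 g; Tris base 4.306 g; thiamine hydrochloride 18.427 mg

Working volume: 926 mL = 0.926 L.
beef extract: 8.96 g/L × 0.926 L = 8.297 g
Tris base: 4.65 g/L × 0.926 L = 4.306 g
thiamine hydrochloride: 19.9 mg/L × 0.926 L = 18.427 mg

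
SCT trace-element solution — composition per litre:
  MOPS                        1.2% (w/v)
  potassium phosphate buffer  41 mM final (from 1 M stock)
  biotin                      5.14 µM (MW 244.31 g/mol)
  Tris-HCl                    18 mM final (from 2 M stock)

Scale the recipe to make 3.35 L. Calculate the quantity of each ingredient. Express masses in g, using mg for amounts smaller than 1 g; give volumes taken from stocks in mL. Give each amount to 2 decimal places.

Working volume: 3.35 L.
MOPS: 1.2 g per 100 mL × 3350 mL ÷ 100 = 40.20 g
potassium phosphate buffer: V = C2·V2/C1 = 41 mM × 3350 mL ÷ 1000 mM = 137.35 mL
biotin: 5.14 µmol/L × 244.31 g/mol × 3.35 L ÷ 1000 = 4.21 mg
Tris-HCl: dilute stock: 18 mM × 3350 mL ÷ 2000 mM = 30.15 mL

MOPS 40.20 g; potassium phosphate buffer 137.35 mL; biotin 4.21 mg; Tris-HCl 30.15 mL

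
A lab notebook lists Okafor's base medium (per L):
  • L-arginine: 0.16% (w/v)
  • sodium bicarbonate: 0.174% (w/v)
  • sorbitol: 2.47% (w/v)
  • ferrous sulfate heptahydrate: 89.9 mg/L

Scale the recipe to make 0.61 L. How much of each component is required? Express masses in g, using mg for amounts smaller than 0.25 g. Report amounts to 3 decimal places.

Working volume: 0.61 L.
L-arginine: 0.16% w/v = 1.6 g/L → 1.6 × 0.61 L = 0.976 g
sodium bicarbonate: 0.174% w/v = 1.74 g/L → 1.74 × 0.61 L = 1.061 g
sorbitol: 2.47 g per 100 mL × 610 mL ÷ 100 = 15.067 g
ferrous sulfate heptahydrate: 89.9 mg/L × 0.61 L = 54.839 mg

L-arginine 0.976 g; sodium bicarbonate 1.061 g; sorbitol 15.067 g; ferrous sulfate heptahydrate 54.839 mg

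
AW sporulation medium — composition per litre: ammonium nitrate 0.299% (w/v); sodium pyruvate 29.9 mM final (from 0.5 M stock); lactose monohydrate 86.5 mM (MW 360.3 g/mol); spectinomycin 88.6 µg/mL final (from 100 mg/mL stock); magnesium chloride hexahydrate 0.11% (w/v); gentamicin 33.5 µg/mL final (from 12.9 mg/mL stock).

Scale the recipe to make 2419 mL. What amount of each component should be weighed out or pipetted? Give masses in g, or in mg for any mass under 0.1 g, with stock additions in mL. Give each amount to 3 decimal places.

ammonium nitrate 7.233 g; sodium pyruvate 144.656 mL; lactose monohydrate 75.390 g; spectinomycin 2.143 mL; magnesium chloride hexahydrate 2.661 g; gentamicin 6.282 mL

Scale factor relative to 1 L: 2.419.
ammonium nitrate: 0.299 g per 100 mL × 2419 mL ÷ 100 = 7.233 g
sodium pyruvate: V = C2·V2/C1 = 29.9 mM × 2419 mL ÷ 500 mM = 144.656 mL
lactose monohydrate: 86.5 mmol/L × 360.3 g/mol × 2.419 L ÷ 1000 = 75.390 g
spectinomycin: V = C2·V2/C1 = 88.6 µg/mL × 2419 mL ÷ 100000 µg/mL = 2.143 mL
magnesium chloride hexahydrate: 0.11% w/v = 1.1 g/L → 1.1 × 2.419 L = 2.661 g
gentamicin: V = C2·V2/C1 = 33.5 µg/mL × 2419 mL ÷ 12900 µg/mL = 6.282 mL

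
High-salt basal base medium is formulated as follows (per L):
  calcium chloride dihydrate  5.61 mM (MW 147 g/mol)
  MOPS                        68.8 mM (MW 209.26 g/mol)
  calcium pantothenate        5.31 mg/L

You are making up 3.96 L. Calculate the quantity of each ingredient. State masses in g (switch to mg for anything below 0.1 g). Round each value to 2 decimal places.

calcium chloride dihydrate 3.27 g; MOPS 57.01 g; calcium pantothenate 21.03 mg

Working volume: 3.96 L.
calcium chloride dihydrate: 5.61 mmol/L × 147 g/mol × 3.96 L ÷ 1000 = 3.27 g
MOPS: 68.8 mmol/L × 209.26 g/mol × 3.96 L ÷ 1000 = 57.01 g
calcium pantothenate: 5.31 mg/L × 3.96 L = 21.03 mg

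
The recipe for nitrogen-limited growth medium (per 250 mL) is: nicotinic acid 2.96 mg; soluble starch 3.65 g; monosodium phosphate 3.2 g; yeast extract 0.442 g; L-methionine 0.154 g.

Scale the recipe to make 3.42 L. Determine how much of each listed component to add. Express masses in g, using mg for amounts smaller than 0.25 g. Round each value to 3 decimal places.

Scale factor = 3420 mL / 250 mL = 13.68.
nicotinic acid: 2.96 mg × (3420 mL / 250 mL) = 40.493 mg
soluble starch: 3.65 g × (3420 mL / 250 mL) = 49.932 g
monosodium phosphate: 3.2 g × (3420 mL / 250 mL) = 43.776 g
yeast extract: 0.442 g × (3420 mL / 250 mL) = 6.047 g
L-methionine: 0.154 g × (3420 mL / 250 mL) = 2.107 g

nicotinic acid 40.493 mg; soluble starch 49.932 g; monosodium phosphate 43.776 g; yeast extract 6.047 g; L-methionine 2.107 g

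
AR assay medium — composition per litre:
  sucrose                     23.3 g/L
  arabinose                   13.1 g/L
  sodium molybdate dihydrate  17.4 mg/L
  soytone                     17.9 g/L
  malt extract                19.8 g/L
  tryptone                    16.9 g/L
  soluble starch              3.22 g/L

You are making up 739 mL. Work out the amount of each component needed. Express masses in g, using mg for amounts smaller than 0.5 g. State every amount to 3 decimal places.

Target volume = 739 mL = 0.739 L.
sucrose: 23.3 g/L × 0.739 L = 17.219 g
arabinose: 13.1 g/L × 0.739 L = 9.681 g
sodium molybdate dihydrate: 17.4 mg/L × 0.739 L = 12.859 mg
soytone: 17.9 g/L × 0.739 L = 13.228 g
malt extract: 19.8 g/L × 0.739 L = 14.632 g
tryptone: 16.9 g/L × 0.739 L = 12.489 g
soluble starch: 3.22 g/L × 0.739 L = 2.380 g

sucrose 17.219 g; arabinose 9.681 g; sodium molybdate dihydrate 12.859 mg; soytone 13.228 g; malt extract 14.632 g; tryptone 12.489 g; soluble starch 2.380 g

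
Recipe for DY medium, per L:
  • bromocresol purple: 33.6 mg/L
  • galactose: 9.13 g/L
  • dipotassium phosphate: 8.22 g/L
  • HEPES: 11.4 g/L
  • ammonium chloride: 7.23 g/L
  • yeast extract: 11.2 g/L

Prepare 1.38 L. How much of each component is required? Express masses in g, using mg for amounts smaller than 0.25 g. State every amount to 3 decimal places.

bromocresol purple 46.368 mg; galactose 12.599 g; dipotassium phosphate 11.344 g; HEPES 15.732 g; ammonium chloride 9.977 g; yeast extract 15.456 g

Working volume: 1.38 L.
bromocresol purple: 33.6 mg/L × 1.38 L = 46.368 mg
galactose: 9.13 g/L × 1.38 L = 12.599 g
dipotassium phosphate: 8.22 g/L × 1.38 L = 11.344 g
HEPES: 11.4 g/L × 1.38 L = 15.732 g
ammonium chloride: 7.23 g/L × 1.38 L = 9.977 g
yeast extract: 11.2 g/L × 1.38 L = 15.456 g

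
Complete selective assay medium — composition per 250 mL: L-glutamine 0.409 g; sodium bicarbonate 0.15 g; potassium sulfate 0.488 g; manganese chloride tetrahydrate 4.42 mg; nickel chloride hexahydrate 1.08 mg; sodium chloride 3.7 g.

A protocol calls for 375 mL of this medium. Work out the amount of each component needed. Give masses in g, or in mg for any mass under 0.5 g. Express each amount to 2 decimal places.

Ratio of target to recipe volume: 375 / 250 = 1.5.
L-glutamine: 0.409 g × (375 mL / 250 mL) = 0.61 g
sodium bicarbonate: 0.15 g × (375 mL / 250 mL) = 0.225 g = 225.00 mg
potassium sulfate: 0.488 g × (375 mL / 250 mL) = 0.73 g
manganese chloride tetrahydrate: 4.42 mg × (375 mL / 250 mL) = 6.63 mg
nickel chloride hexahydrate: 1.08 mg × (375 mL / 250 mL) = 1.62 mg
sodium chloride: 3.7 g × (375 mL / 250 mL) = 5.55 g

L-glutamine 0.61 g; sodium bicarbonate 225.00 mg; potassium sulfate 0.73 g; manganese chloride tetrahydrate 6.63 mg; nickel chloride hexahydrate 1.62 mg; sodium chloride 5.55 g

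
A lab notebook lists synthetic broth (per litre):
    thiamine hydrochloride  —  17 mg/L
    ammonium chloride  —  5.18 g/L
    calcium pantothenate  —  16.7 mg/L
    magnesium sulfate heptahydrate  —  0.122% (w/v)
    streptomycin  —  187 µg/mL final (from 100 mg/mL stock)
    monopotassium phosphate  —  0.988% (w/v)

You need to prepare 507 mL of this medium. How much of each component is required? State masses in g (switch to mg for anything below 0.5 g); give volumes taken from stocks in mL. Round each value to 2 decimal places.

Target volume = 507 mL = 0.507 L.
thiamine hydrochloride: 17 mg/L × 0.507 L = 8.62 mg
ammonium chloride: 5.18 g/L × 0.507 L = 2.63 g
calcium pantothenate: 16.7 mg/L × 0.507 L = 8.47 mg
magnesium sulfate heptahydrate: 0.122% w/v = 1.22 g/L → 1.22 × 0.507 L = 0.62 g
streptomycin: dilute stock: 187 µg/mL × 507 mL ÷ 100000 µg/mL = 0.95 mL
monopotassium phosphate: 0.988 g per 100 mL × 507 mL ÷ 100 = 5.01 g

thiamine hydrochloride 8.62 mg; ammonium chloride 2.63 g; calcium pantothenate 8.47 mg; magnesium sulfate heptahydrate 0.62 g; streptomycin 0.95 mL; monopotassium phosphate 5.01 g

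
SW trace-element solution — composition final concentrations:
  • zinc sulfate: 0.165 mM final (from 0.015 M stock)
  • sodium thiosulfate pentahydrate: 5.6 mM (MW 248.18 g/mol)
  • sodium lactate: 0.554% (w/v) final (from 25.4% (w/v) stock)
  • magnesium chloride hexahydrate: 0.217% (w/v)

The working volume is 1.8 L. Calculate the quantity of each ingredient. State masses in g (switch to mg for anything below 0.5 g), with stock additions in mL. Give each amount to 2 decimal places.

zinc sulfate 19.80 mL; sodium thiosulfate pentahydrate 2.50 g; sodium lactate 39.26 mL; magnesium chloride hexahydrate 3.91 g

Working volume: 1.8 L.
zinc sulfate: dilute stock: 0.165 mM × 1800 mL ÷ 15 mM = 19.80 mL
sodium thiosulfate pentahydrate: 5.6 mmol/L × 248.18 g/mol × 1.8 L ÷ 1000 = 2.50 g
sodium lactate: C1V1 = C2V2 → 0.554% ÷ 25.4% × 1800 mL = 39.26 mL
magnesium chloride hexahydrate: 0.217% w/v = 2.17 g/L → 2.17 × 1.8 L = 3.91 g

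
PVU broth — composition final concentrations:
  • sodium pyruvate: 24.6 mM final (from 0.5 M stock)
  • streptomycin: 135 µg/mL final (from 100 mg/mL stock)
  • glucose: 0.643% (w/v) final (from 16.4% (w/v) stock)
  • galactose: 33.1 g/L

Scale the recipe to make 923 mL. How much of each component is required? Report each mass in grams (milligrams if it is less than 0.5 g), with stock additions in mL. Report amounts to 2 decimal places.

Target volume = 923 mL = 0.923 L.
sodium pyruvate: dilute stock: 24.6 mM × 923 mL ÷ 500 mM = 45.41 mL
streptomycin: V = C2·V2/C1 = 135 µg/mL × 923 mL ÷ 100000 µg/mL = 1.25 mL
glucose: V = C2·V2/C1 = 0.643% ÷ 16.4% × 923 mL = 36.19 mL
galactose: 33.1 g/L × 0.923 L = 30.55 g

sodium pyruvate 45.41 mL; streptomycin 1.25 mL; glucose 36.19 mL; galactose 30.55 g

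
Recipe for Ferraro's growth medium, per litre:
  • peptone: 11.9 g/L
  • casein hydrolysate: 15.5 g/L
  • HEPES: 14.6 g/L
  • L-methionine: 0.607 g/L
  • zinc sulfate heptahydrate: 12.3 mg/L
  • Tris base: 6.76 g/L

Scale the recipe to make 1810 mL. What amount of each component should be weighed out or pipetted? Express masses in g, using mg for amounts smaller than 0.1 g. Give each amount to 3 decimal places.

Working volume: 1810 mL = 1.81 L.
peptone: 11.9 g/L × 1.81 L = 21.539 g
casein hydrolysate: 15.5 g/L × 1.81 L = 28.055 g
HEPES: 14.6 g/L × 1.81 L = 26.426 g
L-methionine: 0.607 g/L × 1.81 L = 1.099 g
zinc sulfate heptahydrate: 12.3 mg/L × 1.81 L = 22.263 mg
Tris base: 6.76 g/L × 1.81 L = 12.236 g

peptone 21.539 g; casein hydrolysate 28.055 g; HEPES 26.426 g; L-methionine 1.099 g; zinc sulfate heptahydrate 22.263 mg; Tris base 12.236 g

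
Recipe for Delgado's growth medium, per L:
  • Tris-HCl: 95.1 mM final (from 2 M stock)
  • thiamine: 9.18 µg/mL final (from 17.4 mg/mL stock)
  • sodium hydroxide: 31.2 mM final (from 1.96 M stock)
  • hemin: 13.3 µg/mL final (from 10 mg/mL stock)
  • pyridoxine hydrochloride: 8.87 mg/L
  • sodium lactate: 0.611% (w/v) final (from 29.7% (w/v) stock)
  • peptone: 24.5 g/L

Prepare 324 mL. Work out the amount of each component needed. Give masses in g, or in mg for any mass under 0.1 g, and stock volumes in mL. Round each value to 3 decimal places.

Scale factor relative to 1 L: 0.324.
Tris-HCl: dilute stock: 95.1 mM × 324 mL ÷ 2000 mM = 15.406 mL
thiamine: dilute stock: 9.18 µg/mL × 324 mL ÷ 17400 µg/mL = 0.171 mL
sodium hydroxide: dilute stock: 31.2 mM × 324 mL ÷ 1960 mM = 5.158 mL
hemin: C1V1 = C2V2 → 13.3 µg/mL × 324 mL ÷ 10000 µg/mL = 0.431 mL
pyridoxine hydrochloride: 8.87 mg/L × 0.324 L = 2.874 mg
sodium lactate: dilute stock: 0.611% ÷ 29.7% × 324 mL = 6.665 mL
peptone: 24.5 g/L × 0.324 L = 7.938 g

Tris-HCl 15.406 mL; thiamine 0.171 mL; sodium hydroxide 5.158 mL; hemin 0.431 mL; pyridoxine hydrochloride 2.874 mg; sodium lactate 6.665 mL; peptone 7.938 g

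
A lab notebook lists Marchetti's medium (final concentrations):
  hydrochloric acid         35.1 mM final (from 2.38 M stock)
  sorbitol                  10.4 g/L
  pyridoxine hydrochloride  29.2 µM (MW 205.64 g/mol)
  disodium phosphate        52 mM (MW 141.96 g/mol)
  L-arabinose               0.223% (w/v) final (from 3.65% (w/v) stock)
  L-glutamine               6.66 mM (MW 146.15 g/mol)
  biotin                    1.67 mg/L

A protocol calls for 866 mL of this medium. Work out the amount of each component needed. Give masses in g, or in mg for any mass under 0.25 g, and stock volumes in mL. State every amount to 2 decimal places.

hydrochloric acid 12.77 mL; sorbitol 9.01 g; pyridoxine hydrochloride 5.20 mg; disodium phosphate 6.39 g; L-arabinose 52.91 mL; L-glutamine 0.84 g; biotin 1.45 mg

Working volume: 866 mL = 0.866 L.
hydrochloric acid: C1V1 = C2V2 → 35.1 mM × 866 mL ÷ 2380 mM = 12.77 mL
sorbitol: 10.4 g/L × 0.866 L = 9.01 g
pyridoxine hydrochloride: 29.2 µmol/L × 205.64 g/mol × 0.866 L ÷ 1000 = 5.20 mg
disodium phosphate: 52 mmol/L × 141.96 g/mol × 0.866 L ÷ 1000 = 6.39 g
L-arabinose: dilute stock: 0.223% ÷ 3.65% × 866 mL = 52.91 mL
L-glutamine: 6.66 mmol/L × 146.15 g/mol × 0.866 L ÷ 1000 = 0.84 g
biotin: 1.67 mg/L × 0.866 L = 1.45 mg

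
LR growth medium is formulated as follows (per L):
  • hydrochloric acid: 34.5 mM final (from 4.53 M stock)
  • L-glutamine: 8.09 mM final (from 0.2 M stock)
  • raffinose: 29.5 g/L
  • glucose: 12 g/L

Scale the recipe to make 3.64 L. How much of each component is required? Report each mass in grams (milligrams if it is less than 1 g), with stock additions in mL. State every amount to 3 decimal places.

Scale factor relative to 1 L: 3.64.
hydrochloric acid: dilute stock: 34.5 mM × 3640 mL ÷ 4530 mM = 27.722 mL
L-glutamine: dilute stock: 8.09 mM × 3640 mL ÷ 200 mM = 147.238 mL
raffinose: 29.5 g/L × 3.64 L = 107.380 g
glucose: 12 g/L × 3.64 L = 43.680 g

hydrochloric acid 27.722 mL; L-glutamine 147.238 mL; raffinose 107.380 g; glucose 43.680 g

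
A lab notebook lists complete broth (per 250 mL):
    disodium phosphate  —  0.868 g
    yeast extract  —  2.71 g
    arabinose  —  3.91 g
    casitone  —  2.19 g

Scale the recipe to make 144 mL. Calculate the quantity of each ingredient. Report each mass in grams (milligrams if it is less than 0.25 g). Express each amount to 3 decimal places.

Ratio of target to recipe volume: 144 / 250 = 0.576.
disodium phosphate: 0.868 g × (144 mL / 250 mL) = 0.500 g
yeast extract: 2.71 g × (144 mL / 250 mL) = 1.561 g
arabinose: 3.91 g × (144 mL / 250 mL) = 2.252 g
casitone: 2.19 g × (144 mL / 250 mL) = 1.261 g

disodium phosphate 0.500 g; yeast extract 1.561 g; arabinose 2.252 g; casitone 1.261 g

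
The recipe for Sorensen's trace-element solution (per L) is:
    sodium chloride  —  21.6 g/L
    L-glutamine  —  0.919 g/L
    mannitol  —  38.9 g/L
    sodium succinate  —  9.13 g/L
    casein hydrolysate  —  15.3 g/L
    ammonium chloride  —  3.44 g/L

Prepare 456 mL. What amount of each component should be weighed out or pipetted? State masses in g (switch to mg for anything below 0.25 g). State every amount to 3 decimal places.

Target volume = 456 mL = 0.456 L.
sodium chloride: 21.6 g/L × 0.456 L = 9.850 g
L-glutamine: 0.919 g/L × 0.456 L = 0.419 g
mannitol: 38.9 g/L × 0.456 L = 17.738 g
sodium succinate: 9.13 g/L × 0.456 L = 4.163 g
casein hydrolysate: 15.3 g/L × 0.456 L = 6.977 g
ammonium chloride: 3.44 g/L × 0.456 L = 1.569 g

sodium chloride 9.850 g; L-glutamine 0.419 g; mannitol 17.738 g; sodium succinate 4.163 g; casein hydrolysate 6.977 g; ammonium chloride 1.569 g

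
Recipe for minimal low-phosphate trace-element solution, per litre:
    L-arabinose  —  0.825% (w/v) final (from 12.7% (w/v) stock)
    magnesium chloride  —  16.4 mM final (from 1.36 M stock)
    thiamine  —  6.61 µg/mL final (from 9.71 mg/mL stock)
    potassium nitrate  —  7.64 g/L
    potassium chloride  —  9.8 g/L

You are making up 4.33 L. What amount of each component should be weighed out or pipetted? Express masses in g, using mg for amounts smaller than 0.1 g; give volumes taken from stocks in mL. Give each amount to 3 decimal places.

L-arabinose 281.280 mL; magnesium chloride 52.215 mL; thiamine 2.948 mL; potassium nitrate 33.081 g; potassium chloride 42.434 g

Working volume: 4.33 L.
L-arabinose: C1V1 = C2V2 → 0.825% ÷ 12.7% × 4330 mL = 281.280 mL
magnesium chloride: dilute stock: 16.4 mM × 4330 mL ÷ 1360 mM = 52.215 mL
thiamine: C1V1 = C2V2 → 6.61 µg/mL × 4330 mL ÷ 9710 µg/mL = 2.948 mL
potassium nitrate: 7.64 g/L × 4.33 L = 33.081 g
potassium chloride: 9.8 g/L × 4.33 L = 42.434 g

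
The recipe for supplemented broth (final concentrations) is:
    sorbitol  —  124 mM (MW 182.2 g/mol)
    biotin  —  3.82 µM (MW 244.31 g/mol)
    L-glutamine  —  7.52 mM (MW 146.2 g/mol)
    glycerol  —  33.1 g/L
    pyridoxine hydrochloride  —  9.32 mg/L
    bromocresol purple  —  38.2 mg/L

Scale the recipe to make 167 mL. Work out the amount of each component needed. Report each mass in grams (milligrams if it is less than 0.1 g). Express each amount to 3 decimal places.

sorbitol 3.773 g; biotin 0.156 mg; L-glutamine 0.184 g; glycerol 5.528 g; pyridoxine hydrochloride 1.556 mg; bromocresol purple 6.379 mg

Scale factor relative to 1 L: 0.167.
sorbitol: 124 mmol/L × 182.2 g/mol × 0.167 L ÷ 1000 = 3.773 g
biotin: 3.82 µmol/L × 244.31 g/mol × 0.167 L ÷ 1000 = 0.156 mg
L-glutamine: 7.52 mmol/L × 146.2 g/mol × 0.167 L ÷ 1000 = 0.184 g
glycerol: 33.1 g/L × 0.167 L = 5.528 g
pyridoxine hydrochloride: 9.32 mg/L × 0.167 L = 1.556 mg
bromocresol purple: 38.2 mg/L × 0.167 L = 6.379 mg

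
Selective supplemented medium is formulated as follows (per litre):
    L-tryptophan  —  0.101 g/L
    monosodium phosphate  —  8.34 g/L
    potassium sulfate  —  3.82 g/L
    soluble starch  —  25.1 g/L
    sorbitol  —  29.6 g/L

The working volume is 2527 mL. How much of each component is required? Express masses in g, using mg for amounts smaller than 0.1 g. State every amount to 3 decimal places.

L-tryptophan 0.255 g; monosodium phosphate 21.075 g; potassium sulfate 9.653 g; soluble starch 63.428 g; sorbitol 74.799 g

Working volume: 2527 mL = 2.527 L.
L-tryptophan: 0.101 g/L × 2.527 L = 0.255 g
monosodium phosphate: 8.34 g/L × 2.527 L = 21.075 g
potassium sulfate: 3.82 g/L × 2.527 L = 9.653 g
soluble starch: 25.1 g/L × 2.527 L = 63.428 g
sorbitol: 29.6 g/L × 2.527 L = 74.799 g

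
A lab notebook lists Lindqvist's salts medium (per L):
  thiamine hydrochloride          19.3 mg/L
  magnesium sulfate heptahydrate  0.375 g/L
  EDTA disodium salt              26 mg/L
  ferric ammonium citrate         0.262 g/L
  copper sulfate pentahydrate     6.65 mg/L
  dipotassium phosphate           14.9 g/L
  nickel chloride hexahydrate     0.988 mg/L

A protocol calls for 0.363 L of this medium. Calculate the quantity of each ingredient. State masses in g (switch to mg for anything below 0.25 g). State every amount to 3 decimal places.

thiamine hydrochloride 7.006 mg; magnesium sulfate heptahydrate 136.125 mg; EDTA disodium salt 9.438 mg; ferric ammonium citrate 95.106 mg; copper sulfate pentahydrate 2.414 mg; dipotassium phosphate 5.409 g; nickel chloride hexahydrate 0.359 mg

Scale factor relative to 1 L: 0.363.
thiamine hydrochloride: 19.3 mg/L × 0.363 L = 7.006 mg
magnesium sulfate heptahydrate: 0.375 g/L × 0.363 L = 0.136125 g = 136.125 mg
EDTA disodium salt: 26 mg/L × 0.363 L = 9.438 mg
ferric ammonium citrate: 0.262 g/L × 0.363 L = 0.095106 g = 95.106 mg
copper sulfate pentahydrate: 6.65 mg/L × 0.363 L = 2.414 mg
dipotassium phosphate: 14.9 g/L × 0.363 L = 5.409 g
nickel chloride hexahydrate: 0.988 mg/L × 0.363 L = 0.359 mg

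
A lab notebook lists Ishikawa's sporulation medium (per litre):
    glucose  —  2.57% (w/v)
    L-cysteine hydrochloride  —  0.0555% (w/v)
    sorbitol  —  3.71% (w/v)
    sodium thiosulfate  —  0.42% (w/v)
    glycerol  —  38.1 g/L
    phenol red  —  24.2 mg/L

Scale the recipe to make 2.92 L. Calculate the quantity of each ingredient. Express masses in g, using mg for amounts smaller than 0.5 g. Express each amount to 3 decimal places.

Working volume: 2.92 L.
glucose: 2.57% w/v = 25.7 g/L → 25.7 × 2.92 L = 75.044 g
L-cysteine hydrochloride: 0.0555% w/v = 0.555 g/L → 0.555 × 2.92 L = 1.621 g
sorbitol: 3.71 g per 100 mL × 2920 mL ÷ 100 = 108.332 g
sodium thiosulfate: 0.42 g per 100 mL × 2920 mL ÷ 100 = 12.264 g
glycerol: 38.1 g/L × 2.92 L = 111.252 g
phenol red: 24.2 mg/L × 2.92 L = 70.664 mg

glucose 75.044 g; L-cysteine hydrochloride 1.621 g; sorbitol 108.332 g; sodium thiosulfate 12.264 g; glycerol 111.252 g; phenol red 70.664 mg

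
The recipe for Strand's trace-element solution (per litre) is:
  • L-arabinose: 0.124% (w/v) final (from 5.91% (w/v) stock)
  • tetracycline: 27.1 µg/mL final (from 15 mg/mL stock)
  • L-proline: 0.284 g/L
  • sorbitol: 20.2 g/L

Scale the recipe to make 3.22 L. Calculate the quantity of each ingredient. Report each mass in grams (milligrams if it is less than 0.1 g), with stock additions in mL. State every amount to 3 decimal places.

L-arabinose 67.560 mL; tetracycline 5.817 mL; L-proline 0.914 g; sorbitol 65.044 g

Scale factor relative to 1 L: 3.22.
L-arabinose: V = C2·V2/C1 = 0.124% ÷ 5.91% × 3220 mL = 67.560 mL
tetracycline: C1V1 = C2V2 → 27.1 µg/mL × 3220 mL ÷ 15000 µg/mL = 5.817 mL
L-proline: 0.284 g/L × 3.22 L = 0.914 g
sorbitol: 20.2 g/L × 3.22 L = 65.044 g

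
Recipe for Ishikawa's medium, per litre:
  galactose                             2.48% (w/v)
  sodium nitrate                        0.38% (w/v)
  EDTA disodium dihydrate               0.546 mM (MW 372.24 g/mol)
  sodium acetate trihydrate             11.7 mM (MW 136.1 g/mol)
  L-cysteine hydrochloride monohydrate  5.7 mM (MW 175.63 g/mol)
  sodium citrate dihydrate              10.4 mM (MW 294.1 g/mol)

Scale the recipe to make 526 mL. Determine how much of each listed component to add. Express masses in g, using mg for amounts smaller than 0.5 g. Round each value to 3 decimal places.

Scale factor relative to 1 L: 0.526.
galactose: 2.48 g per 100 mL × 526 mL ÷ 100 = 13.045 g
sodium nitrate: 0.38% w/v = 3.8 g/L → 3.8 × 0.526 L = 1.999 g
EDTA disodium dihydrate: 0.546 mmol/L × 372.24 mg/mmol × 0.526 L = 106.906 mg
sodium acetate trihydrate: 11.7 mmol/L × 136.1 g/mol × 0.526 L ÷ 1000 = 0.838 g
L-cysteine hydrochloride monohydrate: 5.7 mmol/L × 175.63 g/mol × 0.526 L ÷ 1000 = 0.527 g
sodium citrate dihydrate: 10.4 mmol/L × 294.1 g/mol × 0.526 L ÷ 1000 = 1.609 g

galactose 13.045 g; sodium nitrate 1.999 g; EDTA disodium dihydrate 106.906 mg; sodium acetate trihydrate 0.838 g; L-cysteine hydrochloride monohydrate 0.527 g; sodium citrate dihydrate 1.609 g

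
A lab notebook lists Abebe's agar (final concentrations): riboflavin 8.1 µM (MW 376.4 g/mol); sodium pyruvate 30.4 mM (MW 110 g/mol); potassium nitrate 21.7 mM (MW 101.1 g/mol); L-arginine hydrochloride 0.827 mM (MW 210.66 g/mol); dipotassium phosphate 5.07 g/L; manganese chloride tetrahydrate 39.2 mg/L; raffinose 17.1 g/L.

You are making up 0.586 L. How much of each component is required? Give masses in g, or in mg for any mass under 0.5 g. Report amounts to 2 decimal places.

riboflavin 1.79 mg; sodium pyruvate 1.96 g; potassium nitrate 1.29 g; L-arginine hydrochloride 102.09 mg; dipotassium phosphate 2.97 g; manganese chloride tetrahydrate 22.97 mg; raffinose 10.02 g

Working volume: 0.586 L.
riboflavin: 8.1 µmol/L × 376.4 g/mol × 0.586 L ÷ 1000 = 1.79 mg
sodium pyruvate: 30.4 mmol/L × 110 g/mol × 0.586 L ÷ 1000 = 1.96 g
potassium nitrate: 21.7 mmol/L × 101.1 g/mol × 0.586 L ÷ 1000 = 1.29 g
L-arginine hydrochloride: 0.827 mmol/L × 210.66 mg/mmol × 0.586 L = 102.09 mg
dipotassium phosphate: 5.07 g/L × 0.586 L = 2.97 g
manganese chloride tetrahydrate: 39.2 mg/L × 0.586 L = 22.97 mg
raffinose: 17.1 g/L × 0.586 L = 10.02 g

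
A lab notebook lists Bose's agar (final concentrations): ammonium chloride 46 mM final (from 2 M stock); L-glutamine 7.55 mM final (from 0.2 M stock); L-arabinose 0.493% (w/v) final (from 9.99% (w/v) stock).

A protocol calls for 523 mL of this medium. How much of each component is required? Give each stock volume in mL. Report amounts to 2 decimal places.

Working volume: 523 mL = 0.523 L.
ammonium chloride: dilute stock: 46 mM × 523 mL ÷ 2000 mM = 12.03 mL
L-glutamine: C1V1 = C2V2 → 7.55 mM × 523 mL ÷ 200 mM = 19.74 mL
L-arabinose: C1V1 = C2V2 → 0.493% ÷ 9.99% × 523 mL = 25.81 mL

ammonium chloride 12.03 mL; L-glutamine 19.74 mL; L-arabinose 25.81 mL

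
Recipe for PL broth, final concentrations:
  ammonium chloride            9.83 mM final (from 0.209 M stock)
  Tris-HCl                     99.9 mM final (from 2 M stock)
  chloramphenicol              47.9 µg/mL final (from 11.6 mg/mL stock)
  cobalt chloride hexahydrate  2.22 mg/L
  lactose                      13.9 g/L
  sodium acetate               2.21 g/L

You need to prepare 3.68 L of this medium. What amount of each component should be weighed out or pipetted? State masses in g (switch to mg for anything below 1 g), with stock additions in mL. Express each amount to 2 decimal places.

ammonium chloride 173.08 mL; Tris-HCl 183.82 mL; chloramphenicol 15.20 mL; cobalt chloride hexahydrate 8.17 mg; lactose 51.15 g; sodium acetate 8.13 g

Scale factor relative to 1 L: 3.68.
ammonium chloride: dilute stock: 9.83 mM × 3680 mL ÷ 209 mM = 173.08 mL
Tris-HCl: C1V1 = C2V2 → 99.9 mM × 3680 mL ÷ 2000 mM = 183.82 mL
chloramphenicol: V = C2·V2/C1 = 47.9 µg/mL × 3680 mL ÷ 11600 µg/mL = 15.20 mL
cobalt chloride hexahydrate: 2.22 mg/L × 3.68 L = 8.17 mg
lactose: 13.9 g/L × 3.68 L = 51.15 g
sodium acetate: 2.21 g/L × 3.68 L = 8.13 g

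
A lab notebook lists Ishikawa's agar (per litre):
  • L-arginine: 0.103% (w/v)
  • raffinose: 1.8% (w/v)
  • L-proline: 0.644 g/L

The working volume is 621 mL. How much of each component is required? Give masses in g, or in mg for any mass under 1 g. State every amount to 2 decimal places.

L-arginine 639.63 mg; raffinose 11.18 g; L-proline 399.92 mg

Working volume: 621 mL = 0.621 L.
L-arginine: 0.103% w/v = 1.03 g/L → 1.03 × 0.621 L = 0.63963 g = 639.63 mg
raffinose: 1.8% w/v = 18 g/L → 18 × 0.621 L = 11.18 g
L-proline: 0.644 g/L × 0.621 L = 0.399924 g = 399.92 mg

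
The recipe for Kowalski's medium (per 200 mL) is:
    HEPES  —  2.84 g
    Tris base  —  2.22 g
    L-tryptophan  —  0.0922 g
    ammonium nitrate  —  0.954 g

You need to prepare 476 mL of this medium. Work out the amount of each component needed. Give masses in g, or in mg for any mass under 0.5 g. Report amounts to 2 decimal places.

HEPES 6.76 g; Tris base 5.28 g; L-tryptophan 219.44 mg; ammonium nitrate 2.27 g

Scale factor = 476 mL / 200 mL = 2.38.
HEPES: 2.84 g × (476 mL / 200 mL) = 6.76 g
Tris base: 2.22 g × (476 mL / 200 mL) = 5.28 g
L-tryptophan: 0.0922 g × (476 mL / 200 mL) = 0.219436 g = 219.44 mg
ammonium nitrate: 0.954 g × (476 mL / 200 mL) = 2.27 g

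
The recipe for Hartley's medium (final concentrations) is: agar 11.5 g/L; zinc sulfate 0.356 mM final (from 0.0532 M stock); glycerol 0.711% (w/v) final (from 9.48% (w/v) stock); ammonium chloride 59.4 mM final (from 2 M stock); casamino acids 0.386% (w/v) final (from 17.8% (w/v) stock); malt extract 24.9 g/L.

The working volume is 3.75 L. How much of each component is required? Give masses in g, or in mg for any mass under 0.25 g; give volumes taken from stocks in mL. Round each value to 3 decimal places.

agar 43.125 g; zinc sulfate 25.094 mL; glycerol 281.250 mL; ammonium chloride 111.375 mL; casamino acids 81.320 mL; malt extract 93.375 g

Working volume: 3.75 L.
agar: 11.5 g/L × 3.75 L = 43.125 g
zinc sulfate: V = C2·V2/C1 = 0.356 mM × 3750 mL ÷ 53.2 mM = 25.094 mL
glycerol: C1V1 = C2V2 → 0.711% ÷ 9.48% × 3750 mL = 281.250 mL
ammonium chloride: dilute stock: 59.4 mM × 3750 mL ÷ 2000 mM = 111.375 mL
casamino acids: C1V1 = C2V2 → 0.386% ÷ 17.8% × 3750 mL = 81.320 mL
malt extract: 24.9 g/L × 3.75 L = 93.375 g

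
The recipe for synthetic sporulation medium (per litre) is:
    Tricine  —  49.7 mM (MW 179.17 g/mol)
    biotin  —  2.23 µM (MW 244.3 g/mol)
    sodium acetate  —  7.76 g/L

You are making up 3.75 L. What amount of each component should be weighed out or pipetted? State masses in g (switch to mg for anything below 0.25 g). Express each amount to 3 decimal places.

Tricine 33.393 g; biotin 2.043 mg; sodium acetate 29.100 g

Scale factor relative to 1 L: 3.75.
Tricine: 49.7 mmol/L × 179.17 g/mol × 3.75 L ÷ 1000 = 33.393 g
biotin: 2.23 µmol/L × 244.3 g/mol × 3.75 L ÷ 1000 = 2.043 mg
sodium acetate: 7.76 g/L × 3.75 L = 29.100 g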